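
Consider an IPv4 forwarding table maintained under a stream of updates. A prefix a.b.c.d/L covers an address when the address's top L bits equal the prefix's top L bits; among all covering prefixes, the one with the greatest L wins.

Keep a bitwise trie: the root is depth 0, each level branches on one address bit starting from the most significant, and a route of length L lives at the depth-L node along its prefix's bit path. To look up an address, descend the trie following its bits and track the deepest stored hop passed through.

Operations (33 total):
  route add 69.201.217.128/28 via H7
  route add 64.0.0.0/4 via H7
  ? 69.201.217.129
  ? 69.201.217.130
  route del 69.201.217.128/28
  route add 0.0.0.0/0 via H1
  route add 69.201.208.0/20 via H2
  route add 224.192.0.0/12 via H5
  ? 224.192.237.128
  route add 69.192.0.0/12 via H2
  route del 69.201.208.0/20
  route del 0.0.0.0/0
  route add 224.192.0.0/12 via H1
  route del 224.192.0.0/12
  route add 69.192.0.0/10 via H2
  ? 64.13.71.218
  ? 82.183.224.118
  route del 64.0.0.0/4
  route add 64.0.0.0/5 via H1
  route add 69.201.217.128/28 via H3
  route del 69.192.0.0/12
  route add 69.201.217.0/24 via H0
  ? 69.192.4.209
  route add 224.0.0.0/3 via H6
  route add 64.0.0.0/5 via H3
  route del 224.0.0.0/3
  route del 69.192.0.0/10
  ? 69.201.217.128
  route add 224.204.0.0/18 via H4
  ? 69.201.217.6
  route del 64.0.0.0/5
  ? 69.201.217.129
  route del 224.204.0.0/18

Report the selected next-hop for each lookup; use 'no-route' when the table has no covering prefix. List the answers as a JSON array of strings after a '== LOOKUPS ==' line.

Trace:
  add 69.201.217.128/28 -> H7 at depth 28
  add 64.0.0.0/4 -> H7 at depth 4
  Q 69.201.217.129: descend 0100010111001001110110011000 ; hops seen [H7,H7] ; pick H7
  Q 69.201.217.130: descend 0100010111001001110110011000 ; hops seen [H7,H7] ; pick H7
  - 69.201.217.128/28 clear@28
  add 0.0.0.0/0 -> H1 at depth 0
  add 69.201.208.0/20 -> H2 at depth 20
  add 224.192.0.0/12 -> H5 at depth 12
  Q 224.192.237.128: descend 111000001100 ; hops seen [H1,H5] ; pick H5
  add 69.192.0.0/12 -> H2 at depth 12
  - 69.201.208.0/20 clear@20
  - 0.0.0.0/0 clear@0
  add 224.192.0.0/12 -> H1 at depth 12
  - 224.192.0.0/12 clear@12
  add 69.192.0.0/10 -> H2 at depth 10
  Q 64.13.71.218: descend 01000 ; hops seen [H7] ; pick H7
  Q 82.183.224.118: descend 010 ; hops seen [∅] ; pick no-route
  - 64.0.0.0/4 clear@4
  add 64.0.0.0/5 -> H1 at depth 5
  add 69.201.217.128/28 -> H3 at depth 28
  - 69.192.0.0/12 clear@12
  add 69.201.217.0/24 -> H0 at depth 24
  Q 69.192.4.209: descend 010001011100 ; hops seen [H1,H2] ; pick H2
  add 224.0.0.0/3 -> H6 at depth 3
  add 64.0.0.0/5 -> H3 at depth 5
  - 224.0.0.0/3 clear@3
  - 69.192.0.0/10 clear@10
  Q 69.201.217.128: descend 0100010111001001110110011000 ; hops seen [H3,H0,H3] ; pick H3
  add 224.204.0.0/18 -> H4 at depth 18
  Q 69.201.217.6: descend 010001011100100111011001 ; hops seen [H3,H0] ; pick H0
  - 64.0.0.0/5 clear@5
  Q 69.201.217.129: descend 0100010111001001110110011000 ; hops seen [H0,H3] ; pick H3
  - 224.204.0.0/18 clear@18

== LOOKUPS ==
["H7","H7","H5","H7","no-route","H2","H3","H0","H3"]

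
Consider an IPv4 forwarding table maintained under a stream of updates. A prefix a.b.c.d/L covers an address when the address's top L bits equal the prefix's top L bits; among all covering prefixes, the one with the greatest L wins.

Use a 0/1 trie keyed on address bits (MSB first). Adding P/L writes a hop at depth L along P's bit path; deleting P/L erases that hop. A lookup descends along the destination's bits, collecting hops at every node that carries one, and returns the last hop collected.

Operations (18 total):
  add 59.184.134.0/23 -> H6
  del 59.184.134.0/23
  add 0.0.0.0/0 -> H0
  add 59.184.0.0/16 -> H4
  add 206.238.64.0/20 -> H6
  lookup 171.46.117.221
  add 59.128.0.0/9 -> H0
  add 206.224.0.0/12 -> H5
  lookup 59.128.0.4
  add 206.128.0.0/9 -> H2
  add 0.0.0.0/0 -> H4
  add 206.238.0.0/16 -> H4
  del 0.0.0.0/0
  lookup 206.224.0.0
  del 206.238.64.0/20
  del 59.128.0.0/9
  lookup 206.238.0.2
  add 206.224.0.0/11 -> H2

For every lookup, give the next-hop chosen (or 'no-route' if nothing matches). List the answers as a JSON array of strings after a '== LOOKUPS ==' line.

Apply in order:
  + 59.184.134.0/23 (H6) depth=23
  - 59.184.134.0/23 clear@23
  + 0.0.0.0/0 (H0) depth=0
  + 59.184.0.0/16 (H4) depth=16
  + 206.238.64.0/20 (H6) depth=20
  lookup 171.46.117.221: bits 1 walk d0:H0→d1:- -> H0
  + 59.128.0.0/9 (H0) depth=9
  + 206.224.0.0/12 (H5) depth=12
  lookup 59.128.0.4: bits 0011101110 walk d0:H0→d1:-→d2:-→d3:-→d4:-→d5:-→d6:-→d7:-→d8:-→d9:H0→d10:- -> H0
  + 206.128.0.0/9 (H2) depth=9
  + 0.0.0.0/0 (H4) depth=0
  + 206.238.0.0/16 (H4) depth=16
  - 0.0.0.0/0 clear@0
  lookup 206.224.0.0: bits 110011101110 walk d0:-→d1:-→d2:-→d3:-→d4:-→d5:-→d6:-→d7:-→d8:-→d9:H2→d10:-→d11:-→d12:H5 -> H5
  - 206.238.64.0/20 clear@20
  - 59.128.0.0/9 clear@9
  lookup 206.238.0.2: bits 11001110111011100 walk d0:-→d1:-→d2:-→d3:-→d4:-→d5:-→d6:-→d7:-→d8:-→d9:H2→d10:-→d11:-→d12:H5→d13:-→d14:-→d15:-→d16:H4→d17:- -> H4
  + 206.224.0.0/11 (H2) depth=11

== LOOKUPS ==
["H0","H0","H5","H4"]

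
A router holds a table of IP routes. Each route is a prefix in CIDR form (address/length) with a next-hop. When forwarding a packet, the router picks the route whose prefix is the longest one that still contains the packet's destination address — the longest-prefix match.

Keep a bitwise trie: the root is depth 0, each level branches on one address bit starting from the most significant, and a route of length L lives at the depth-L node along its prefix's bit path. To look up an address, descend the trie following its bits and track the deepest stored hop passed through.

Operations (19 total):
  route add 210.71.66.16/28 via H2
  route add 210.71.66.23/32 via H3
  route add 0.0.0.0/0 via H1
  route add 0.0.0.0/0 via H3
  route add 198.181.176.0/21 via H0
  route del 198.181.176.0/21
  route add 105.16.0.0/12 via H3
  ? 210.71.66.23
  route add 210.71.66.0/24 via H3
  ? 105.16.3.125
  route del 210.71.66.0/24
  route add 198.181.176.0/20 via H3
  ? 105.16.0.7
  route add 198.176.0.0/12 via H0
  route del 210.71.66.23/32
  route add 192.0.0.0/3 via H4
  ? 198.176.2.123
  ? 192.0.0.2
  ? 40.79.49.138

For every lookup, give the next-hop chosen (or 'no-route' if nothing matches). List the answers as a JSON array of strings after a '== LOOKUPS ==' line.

Apply in order:
  + 210.71.66.16/28 (H2) depth=28
  + 210.71.66.23/32 (H3) depth=32
  + 0.0.0.0/0 (H1) depth=0
  + 0.0.0.0/0 (H3) depth=0
  + 198.181.176.0/21 (H0) depth=21
  del 198.181.176.0/21 (clear depth 21)
  + 105.16.0.0/12 (H3) depth=12
  ? 210.71.66.23  path d0:H3→d1:-→d2:-→d3:-→d4:-→d5:-→d6:-→d7:-→d8:-→d9:-→d10:-→d11:-→d12:-→d13:-→d14:-→d15:-→d16:-→d17:-→d18:-→d19:-→d20:-→d21:-→d22:-→d23:-→d24:-→d25:-→d26:-→d27:-→d28:H2→d29:-→d30:-→d31:-→d32:H3  best=H3
  + 210.71.66.0/24 (H3) depth=24
  ? 105.16.3.125  path d0:H3→d1:-→d2:-→d3:-→d4:-→d5:-→d6:-→d7:-→d8:-→d9:-→d10:-→d11:-→d12:H3  best=H3
  del 210.71.66.0/24 (clear depth 24)
  + 198.181.176.0/20 (H3) depth=20
  ? 105.16.0.7  path d0:H3→d1:-→d2:-→d3:-→d4:-→d5:-→d6:-→d7:-→d8:-→d9:-→d10:-→d11:-→d12:H3  best=H3
  + 198.176.0.0/12 (H0) depth=12
  del 210.71.66.23/32 (clear depth 32)
  + 192.0.0.0/3 (H4) depth=3
  ? 198.176.2.123  path d0:H3→d1:-→d2:-→d3:H4→d4:-→d5:-→d6:-→d7:-→d8:-→d9:-→d10:-→d11:-→d12:H0→d13:-  best=H0
  ? 192.0.0.2  path d0:H3→d1:-→d2:-→d3:H4→d4:-→d5:-  best=H4
  ? 40.79.49.138  path d0:H3→d1:-  best=H3

== LOOKUPS ==
["H3","H3","H3","H0","H4","H3"]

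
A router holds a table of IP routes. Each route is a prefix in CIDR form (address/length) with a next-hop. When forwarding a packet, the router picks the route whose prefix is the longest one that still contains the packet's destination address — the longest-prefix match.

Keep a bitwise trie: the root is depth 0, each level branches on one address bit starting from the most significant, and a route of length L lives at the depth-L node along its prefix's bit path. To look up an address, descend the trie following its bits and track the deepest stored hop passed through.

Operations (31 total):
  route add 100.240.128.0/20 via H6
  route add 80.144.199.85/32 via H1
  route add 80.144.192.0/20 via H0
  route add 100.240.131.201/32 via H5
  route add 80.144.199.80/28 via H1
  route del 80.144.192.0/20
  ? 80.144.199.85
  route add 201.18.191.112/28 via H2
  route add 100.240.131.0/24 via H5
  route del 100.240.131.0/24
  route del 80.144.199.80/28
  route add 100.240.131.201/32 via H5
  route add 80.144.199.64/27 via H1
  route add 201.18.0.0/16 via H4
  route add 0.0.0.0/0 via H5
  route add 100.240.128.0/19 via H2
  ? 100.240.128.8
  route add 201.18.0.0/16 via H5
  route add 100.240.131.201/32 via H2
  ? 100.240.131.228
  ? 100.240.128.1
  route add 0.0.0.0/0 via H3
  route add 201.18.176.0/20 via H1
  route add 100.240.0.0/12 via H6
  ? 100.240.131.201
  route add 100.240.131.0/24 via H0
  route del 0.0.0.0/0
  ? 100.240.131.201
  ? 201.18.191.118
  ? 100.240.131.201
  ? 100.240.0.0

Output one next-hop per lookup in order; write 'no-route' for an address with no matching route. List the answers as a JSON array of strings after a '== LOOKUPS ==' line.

Trace:
  add 100.240.128.0/20 -> H6 at depth 20
  add 80.144.199.85/32 -> H1 at depth 32
  add 80.144.192.0/20 -> H0 at depth 20
  add 100.240.131.201/32 -> H5 at depth 32
  add 80.144.199.80/28 -> H1 at depth 28
  del 80.144.192.0/20 (clear depth 20)
  ? 80.144.199.85  path d0:-→d1:-→d2:-→d3:-→d4:-→d5:-→d6:-→d7:-→d8:-→d9:-→d10:-→d11:-→d12:-→d13:-→d14:-→d15:-→d16:-→d17:-→d18:-→d19:-→d20:-→d21:-→d22:-→d23:-→d24:-→d25:-→d26:-→d27:-→d28:H1→d29:-→d30:-→d31:-→d32:H1  best=H1
  add 201.18.191.112/28 -> H2 at depth 28
  add 100.240.131.0/24 -> H5 at depth 24
  del 100.240.131.0/24 (clear depth 24)
  del 80.144.199.80/28 (clear depth 28)
  add 100.240.131.201/32 -> H5 at depth 32
  add 80.144.199.64/27 -> H1 at depth 27
  add 201.18.0.0/16 -> H4 at depth 16
  add 0.0.0.0/0 -> H5 at depth 0
  add 100.240.128.0/19 -> H2 at depth 19
  ? 100.240.128.8  path d0:H5→d1:-→d2:-→d3:-→d4:-→d5:-→d6:-→d7:-→d8:-→d9:-→d10:-→d11:-→d12:-→d13:-→d14:-→d15:-→d16:-→d17:-→d18:-→d19:H2→d20:H6→d21:-→d22:-  best=H6
  add 201.18.0.0/16 -> H5 at depth 16
  add 100.240.131.201/32 -> H2 at depth 32
  ? 100.240.131.228  path d0:H5→d1:-→d2:-→d3:-→d4:-→d5:-→d6:-→d7:-→d8:-→d9:-→d10:-→d11:-→d12:-→d13:-→d14:-→d15:-→d16:-→d17:-→d18:-→d19:H2→d20:H6→d21:-→d22:-→d23:-→d24:-→d25:-→d26:-  best=H6
  ? 100.240.128.1  path d0:H5→d1:-→d2:-→d3:-→d4:-→d5:-→d6:-→d7:-→d8:-→d9:-→d10:-→d11:-→d12:-→d13:-→d14:-→d15:-→d16:-→d17:-→d18:-→d19:H2→d20:H6→d21:-→d22:-  best=H6
  add 0.0.0.0/0 -> H3 at depth 0
  add 201.18.176.0/20 -> H1 at depth 20
  add 100.240.0.0/12 -> H6 at depth 12
  ? 100.240.131.201  path d0:H3→d1:-→d2:-→d3:-→d4:-→d5:-→d6:-→d7:-→d8:-→d9:-→d10:-→d11:-→d12:H6→d13:-→d14:-→d15:-→d16:-→d17:-→d18:-→d19:H2→d20:H6→d21:-→d22:-→d23:-→d24:-→d25:-→d26:-→d27:-→d28:-→d29:-→d30:-→d31:-→d32:H2  best=H2
  add 100.240.131.0/24 -> H0 at depth 24
  del 0.0.0.0/0 (clear depth 0)
  ? 100.240.131.201  path d0:-→d1:-→d2:-→d3:-→d4:-→d5:-→d6:-→d7:-→d8:-→d9:-→d10:-→d11:-→d12:H6→d13:-→d14:-→d15:-→d16:-→d17:-→d18:-→d19:H2→d20:H6→d21:-→d22:-→d23:-→d24:H0→d25:-→d26:-→d27:-→d28:-→d29:-→d30:-→d31:-→d32:H2  best=H2
  ? 201.18.191.118  path d0:-→d1:-→d2:-→d3:-→d4:-→d5:-→d6:-→d7:-→d8:-→d9:-→d10:-→d11:-→d12:-→d13:-→d14:-→d15:-→d16:H5→d17:-→d18:-→d19:-→d20:H1→d21:-→d22:-→d23:-→d24:-→d25:-→d26:-→d27:-→d28:H2  best=H2
  ? 100.240.131.201  path d0:-→d1:-→d2:-→d3:-→d4:-→d5:-→d6:-→d7:-→d8:-→d9:-→d10:-→d11:-→d12:H6→d13:-→d14:-→d15:-→d16:-→d17:-→d18:-→d19:H2→d20:H6→d21:-→d22:-→d23:-→d24:H0→d25:-→d26:-→d27:-→d28:-→d29:-→d30:-→d31:-→d32:H2  best=H2
  ? 100.240.0.0  path d0:-→d1:-→d2:-→d3:-→d4:-→d5:-→d6:-→d7:-→d8:-→d9:-→d10:-→d11:-→d12:H6→d13:-→d14:-→d15:-→d16:-  best=H6

== LOOKUPS ==
["H1","H6","H6","H6","H2","H2","H2","H2","H6"]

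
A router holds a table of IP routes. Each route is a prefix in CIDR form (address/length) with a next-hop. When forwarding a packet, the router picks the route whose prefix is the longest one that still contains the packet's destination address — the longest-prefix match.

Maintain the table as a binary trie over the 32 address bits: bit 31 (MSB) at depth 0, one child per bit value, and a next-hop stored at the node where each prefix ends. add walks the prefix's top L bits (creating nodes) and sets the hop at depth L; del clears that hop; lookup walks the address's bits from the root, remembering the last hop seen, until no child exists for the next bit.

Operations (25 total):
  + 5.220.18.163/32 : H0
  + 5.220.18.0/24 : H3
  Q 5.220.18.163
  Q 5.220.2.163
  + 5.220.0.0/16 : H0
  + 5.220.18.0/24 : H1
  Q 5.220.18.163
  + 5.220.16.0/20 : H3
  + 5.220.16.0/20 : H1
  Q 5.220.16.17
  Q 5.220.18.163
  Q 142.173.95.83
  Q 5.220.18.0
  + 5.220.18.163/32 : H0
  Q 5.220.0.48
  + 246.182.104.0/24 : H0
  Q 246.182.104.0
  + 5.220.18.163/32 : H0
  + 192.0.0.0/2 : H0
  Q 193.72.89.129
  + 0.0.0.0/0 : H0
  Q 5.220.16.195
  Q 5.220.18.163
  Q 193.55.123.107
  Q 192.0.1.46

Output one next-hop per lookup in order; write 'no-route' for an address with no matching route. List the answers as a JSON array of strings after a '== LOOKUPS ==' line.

Process each operation:
  + 5.220.18.163/32 (H0) depth=32
  + 5.220.18.0/24 (H3) depth=24
  ? 5.220.18.163  path d0:-→d1:-→d2:-→d3:-→d4:-→d5:-→d6:-→d7:-→d8:-→d9:-→d10:-→d11:-→d12:-→d13:-→d14:-→d15:-→d16:-→d17:-→d18:-→d19:-→d20:-→d21:-→d22:-→d23:-→d24:H3→d25:-→d26:-→d27:-→d28:-→d29:-→d30:-→d31:-→d32:H0  best=H0
  ? 5.220.2.163  path d0:-→d1:-→d2:-→d3:-→d4:-→d5:-→d6:-→d7:-→d8:-→d9:-→d10:-→d11:-→d12:-→d13:-→d14:-→d15:-→d16:-→d17:-→d18:-→d19:-  best=no-route
  + 5.220.0.0/16 (H0) depth=16
  + 5.220.18.0/24 (H1) depth=24
  ? 5.220.18.163  path d0:-→d1:-→d2:-→d3:-→d4:-→d5:-→d6:-→d7:-→d8:-→d9:-→d10:-→d11:-→d12:-→d13:-→d14:-→d15:-→d16:H0→d17:-→d18:-→d19:-→d20:-→d21:-→d22:-→d23:-→d24:H1→d25:-→d26:-→d27:-→d28:-→d29:-→d30:-→d31:-→d32:H0  best=H0
  + 5.220.16.0/20 (H3) depth=20
  + 5.220.16.0/20 (H1) depth=20
  ? 5.220.16.17  path d0:-→d1:-→d2:-→d3:-→d4:-→d5:-→d6:-→d7:-→d8:-→d9:-→d10:-→d11:-→d12:-→d13:-→d14:-→d15:-→d16:H0→d17:-→d18:-→d19:-→d20:H1→d21:-→d22:-  best=H1
  ? 5.220.18.163  path d0:-→d1:-→d2:-→d3:-→d4:-→d5:-→d6:-→d7:-→d8:-→d9:-→d10:-→d11:-→d12:-→d13:-→d14:-→d15:-→d16:H0→d17:-→d18:-→d19:-→d20:H1→d21:-→d22:-→d23:-→d24:H1→d25:-→d26:-→d27:-→d28:-→d29:-→d30:-→d31:-→d32:H0  best=H0
  ? 142.173.95.83  path d0:-  best=no-route
  ? 5.220.18.0  path d0:-→d1:-→d2:-→d3:-→d4:-→d5:-→d6:-→d7:-→d8:-→d9:-→d10:-→d11:-→d12:-→d13:-→d14:-→d15:-→d16:H0→d17:-→d18:-→d19:-→d20:H1→d21:-→d22:-→d23:-→d24:H1  best=H1
  + 5.220.18.163/32 (H0) depth=32
  ? 5.220.0.48  path d0:-→d1:-→d2:-→d3:-→d4:-→d5:-→d6:-→d7:-→d8:-→d9:-→d10:-→d11:-→d12:-→d13:-→d14:-→d15:-→d16:H0→d17:-→d18:-→d19:-  best=H0
  + 246.182.104.0/24 (H0) depth=24
  ? 246.182.104.0  path d0:-→d1:-→d2:-→d3:-→d4:-→d5:-→d6:-→d7:-→d8:-→d9:-→d10:-→d11:-→d12:-→d13:-→d14:-→d15:-→d16:-→d17:-→d18:-→d19:-→d20:-→d21:-→d22:-→d23:-→d24:H0  best=H0
  + 5.220.18.163/32 (H0) depth=32
  + 192.0.0.0/2 (H0) depth=2
  ? 193.72.89.129  path d0:-→d1:-→d2:H0  best=H0
  + 0.0.0.0/0 (H0) depth=0
  ? 5.220.16.195  path d0:H0→d1:-→d2:-→d3:-→d4:-→d5:-→d6:-→d7:-→d8:-→d9:-→d10:-→d11:-→d12:-→d13:-→d14:-→d15:-→d16:H0→d17:-→d18:-→d19:-→d20:H1→d21:-→d22:-  best=H1
  ? 5.220.18.163  path d0:H0→d1:-→d2:-→d3:-→d4:-→d5:-→d6:-→d7:-→d8:-→d9:-→d10:-→d11:-→d12:-→d13:-→d14:-→d15:-→d16:H0→d17:-→d18:-→d19:-→d20:H1→d21:-→d22:-→d23:-→d24:H1→d25:-→d26:-→d27:-→d28:-→d29:-→d30:-→d31:-→d32:H0  best=H0
  ? 193.55.123.107  path d0:H0→d1:-→d2:H0  best=H0
  ? 192.0.1.46  path d0:H0→d1:-→d2:H0  best=H0

== LOOKUPS ==
["H0","no-route","H0","H1","H0","no-route","H1","H0","H0","H0","H1","H0","H0","H0"]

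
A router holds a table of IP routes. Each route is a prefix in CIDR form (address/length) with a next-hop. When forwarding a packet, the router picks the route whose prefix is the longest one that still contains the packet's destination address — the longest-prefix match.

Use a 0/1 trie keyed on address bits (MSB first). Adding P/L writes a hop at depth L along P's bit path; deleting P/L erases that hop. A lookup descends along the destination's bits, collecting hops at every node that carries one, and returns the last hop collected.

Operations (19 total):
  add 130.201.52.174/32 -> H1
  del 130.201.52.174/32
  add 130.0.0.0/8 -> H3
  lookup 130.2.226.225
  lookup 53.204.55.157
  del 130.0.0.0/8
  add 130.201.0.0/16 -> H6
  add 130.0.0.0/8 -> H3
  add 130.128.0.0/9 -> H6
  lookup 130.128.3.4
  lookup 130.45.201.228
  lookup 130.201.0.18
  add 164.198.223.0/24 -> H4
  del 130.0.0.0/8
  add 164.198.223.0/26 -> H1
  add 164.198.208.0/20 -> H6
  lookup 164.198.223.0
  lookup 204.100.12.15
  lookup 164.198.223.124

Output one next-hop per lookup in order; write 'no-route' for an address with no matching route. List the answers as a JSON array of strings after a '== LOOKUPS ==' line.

Apply in order:
  + 130.201.52.174/32 (H1) depth=32
  - 130.201.52.174/32 clear@32
  + 130.0.0.0/8 (H3) depth=8
  ? 130.2.226.225  path d0:-→d1:-→d2:-→d3:-→d4:-→d5:-→d6:-→d7:-→d8:H3  best=H3
  ? 53.204.55.157  path d0:-  best=no-route
  - 130.0.0.0/8 clear@8
  + 130.201.0.0/16 (H6) depth=16
  + 130.0.0.0/8 (H3) depth=8
  + 130.128.0.0/9 (H6) depth=9
  ? 130.128.3.4  path d0:-→d1:-→d2:-→d3:-→d4:-→d5:-→d6:-→d7:-→d8:H3→d9:H6  best=H6
  ? 130.45.201.228  path d0:-→d1:-→d2:-→d3:-→d4:-→d5:-→d6:-→d7:-→d8:H3  best=H3
  ? 130.201.0.18  path d0:-→d1:-→d2:-→d3:-→d4:-→d5:-→d6:-→d7:-→d8:H3→d9:H6→d10:-→d11:-→d12:-→d13:-→d14:-→d15:-→d16:H6→d17:-→d18:-  best=H6
  + 164.198.223.0/24 (H4) depth=24
  - 130.0.0.0/8 clear@8
  + 164.198.223.0/26 (H1) depth=26
  + 164.198.208.0/20 (H6) depth=20
  ? 164.198.223.0  path d0:-→d1:-→d2:-→d3:-→d4:-→d5:-→d6:-→d7:-→d8:-→d9:-→d10:-→d11:-→d12:-→d13:-→d14:-→d15:-→d16:-→d17:-→d18:-→d19:-→d20:H6→d21:-→d22:-→d23:-→d24:H4→d25:-→d26:H1  best=H1
  ? 204.100.12.15  path d0:-→d1:-  best=no-route
  ? 164.198.223.124  path d0:-→d1:-→d2:-→d3:-→d4:-→d5:-→d6:-→d7:-→d8:-→d9:-→d10:-→d11:-→d12:-→d13:-→d14:-→d15:-→d16:-→d17:-→d18:-→d19:-→d20:H6→d21:-→d22:-→d23:-→d24:H4→d25:-  best=H4

== LOOKUPS ==
["H3","no-route","H6","H3","H6","H1","no-route","H4"]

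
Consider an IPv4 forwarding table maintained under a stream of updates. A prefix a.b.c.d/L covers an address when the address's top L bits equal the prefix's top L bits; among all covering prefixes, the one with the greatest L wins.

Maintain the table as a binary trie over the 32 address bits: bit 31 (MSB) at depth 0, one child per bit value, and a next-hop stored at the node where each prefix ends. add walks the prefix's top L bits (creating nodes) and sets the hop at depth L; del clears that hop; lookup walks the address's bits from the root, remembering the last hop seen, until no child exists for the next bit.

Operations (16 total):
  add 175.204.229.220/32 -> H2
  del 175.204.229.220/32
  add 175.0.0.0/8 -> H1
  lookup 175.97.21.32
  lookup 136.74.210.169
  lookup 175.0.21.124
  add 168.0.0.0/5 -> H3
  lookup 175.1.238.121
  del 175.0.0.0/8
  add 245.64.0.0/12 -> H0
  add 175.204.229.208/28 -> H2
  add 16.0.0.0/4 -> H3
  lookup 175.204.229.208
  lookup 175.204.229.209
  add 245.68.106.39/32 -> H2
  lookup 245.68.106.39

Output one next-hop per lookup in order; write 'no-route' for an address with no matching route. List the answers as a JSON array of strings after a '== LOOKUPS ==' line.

Apply in order:
  add 175.204.229.220/32 -> H2 at depth 32
  del 175.204.229.220/32 (clear depth 32)
  add 175.0.0.0/8 -> H1 at depth 8
  Q 175.97.21.32: descend 10101111 ; hops seen [H1] ; pick H1
  Q 136.74.210.169: descend 10 ; hops seen [∅] ; pick no-route
  Q 175.0.21.124: descend 10101111 ; hops seen [H1] ; pick H1
  add 168.0.0.0/5 -> H3 at depth 5
  Q 175.1.238.121: descend 10101111 ; hops seen [H3,H1] ; pick H1
  del 175.0.0.0/8 (clear depth 8)
  add 245.64.0.0/12 -> H0 at depth 12
  add 175.204.229.208/28 -> H2 at depth 28
  add 16.0.0.0/4 -> H3 at depth 4
  Q 175.204.229.208: descend 1010111111001100111001011101 ; hops seen [H3,H2] ; pick H2
  Q 175.204.229.209: descend 1010111111001100111001011101 ; hops seen [H3,H2] ; pick H2
  add 245.68.106.39/32 -> H2 at depth 32
  Q 245.68.106.39: descend 11110101010001000110101000100111 ; hops seen [H0,H2] ; pick H2

== LOOKUPS ==
["H1","no-route","H1","H1","H2","H2","H2"]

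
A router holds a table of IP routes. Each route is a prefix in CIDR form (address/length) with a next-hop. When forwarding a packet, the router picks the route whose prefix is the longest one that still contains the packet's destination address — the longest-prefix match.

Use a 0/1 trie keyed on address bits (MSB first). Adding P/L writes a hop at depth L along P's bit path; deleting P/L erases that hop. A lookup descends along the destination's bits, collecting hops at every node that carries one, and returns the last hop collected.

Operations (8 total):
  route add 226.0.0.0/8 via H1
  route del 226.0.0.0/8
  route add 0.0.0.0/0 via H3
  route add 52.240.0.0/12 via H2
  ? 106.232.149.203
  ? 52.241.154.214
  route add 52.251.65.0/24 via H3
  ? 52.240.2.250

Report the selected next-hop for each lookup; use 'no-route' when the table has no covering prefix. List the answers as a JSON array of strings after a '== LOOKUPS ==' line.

Process each operation:
  add 226.0.0.0/8 -> H1 at depth 8
  - 226.0.0.0/8 clear@8
  add 0.0.0.0/0 -> H3 at depth 0
  add 52.240.0.0/12 -> H2 at depth 12
  ? 106.232.149.203  path d0:H3→d1:-  best=H3
  ? 52.241.154.214  path d0:H3→d1:-→d2:-→d3:-→d4:-→d5:-→d6:-→d7:-→d8:-→d9:-→d10:-→d11:-→d12:H2  best=H2
  add 52.251.65.0/24 -> H3 at depth 24
  ? 52.240.2.250  path d0:H3→d1:-→d2:-→d3:-→d4:-→d5:-→d6:-→d7:-→d8:-→d9:-→d10:-→d11:-→d12:H2  best=H2

== LOOKUPS ==
["H3","H2","H2"]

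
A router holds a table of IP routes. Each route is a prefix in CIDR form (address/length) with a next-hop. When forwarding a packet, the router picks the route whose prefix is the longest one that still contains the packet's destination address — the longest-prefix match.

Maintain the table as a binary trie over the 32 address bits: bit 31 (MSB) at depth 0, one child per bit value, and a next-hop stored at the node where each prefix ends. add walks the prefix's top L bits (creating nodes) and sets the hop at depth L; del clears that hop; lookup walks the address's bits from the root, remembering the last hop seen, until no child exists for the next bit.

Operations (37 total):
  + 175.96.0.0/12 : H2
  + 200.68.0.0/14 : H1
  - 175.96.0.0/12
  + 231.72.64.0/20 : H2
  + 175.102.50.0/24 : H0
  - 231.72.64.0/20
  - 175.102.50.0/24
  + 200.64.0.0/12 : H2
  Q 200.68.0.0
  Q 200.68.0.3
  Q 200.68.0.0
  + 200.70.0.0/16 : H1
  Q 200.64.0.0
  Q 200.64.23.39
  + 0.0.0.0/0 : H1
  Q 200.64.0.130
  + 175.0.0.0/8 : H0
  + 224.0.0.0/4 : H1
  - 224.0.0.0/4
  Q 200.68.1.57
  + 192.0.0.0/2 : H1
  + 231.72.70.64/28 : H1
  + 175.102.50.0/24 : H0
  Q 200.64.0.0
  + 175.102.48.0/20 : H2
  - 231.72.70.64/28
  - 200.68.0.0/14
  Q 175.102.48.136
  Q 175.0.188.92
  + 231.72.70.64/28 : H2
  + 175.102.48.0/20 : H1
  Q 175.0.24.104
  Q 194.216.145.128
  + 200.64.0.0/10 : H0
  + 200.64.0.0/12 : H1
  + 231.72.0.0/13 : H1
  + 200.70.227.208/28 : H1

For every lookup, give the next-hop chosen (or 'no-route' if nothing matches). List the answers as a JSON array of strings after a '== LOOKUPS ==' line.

Process each operation:
  add 175.96.0.0/12 -> H2 at depth 12
  add 200.68.0.0/14 -> H1 at depth 14
  - 175.96.0.0/12 clear@12
  add 231.72.64.0/20 -> H2 at depth 20
  add 175.102.50.0/24 -> H0 at depth 24
  - 231.72.64.0/20 clear@20
  - 175.102.50.0/24 clear@24
  add 200.64.0.0/12 -> H2 at depth 12
  Q 200.68.0.0: descend 11001000010001 ; hops seen [H2,H1] ; pick H1
  Q 200.68.0.3: descend 11001000010001 ; hops seen [H2,H1] ; pick H1
  Q 200.68.0.0: descend 11001000010001 ; hops seen [H2,H1] ; pick H1
  add 200.70.0.0/16 -> H1 at depth 16
  Q 200.64.0.0: descend 1100100001000 ; hops seen [H2] ; pick H2
  Q 200.64.23.39: descend 1100100001000 ; hops seen [H2] ; pick H2
  add 0.0.0.0/0 -> H1 at depth 0
  Q 200.64.0.130: descend 1100100001000 ; hops seen [H1,H2] ; pick H2
  add 175.0.0.0/8 -> H0 at depth 8
  add 224.0.0.0/4 -> H1 at depth 4
  - 224.0.0.0/4 clear@4
  Q 200.68.1.57: descend 11001000010001 ; hops seen [H1,H2,H1] ; pick H1
  add 192.0.0.0/2 -> H1 at depth 2
  add 231.72.70.64/28 -> H1 at depth 28
  add 175.102.50.0/24 -> H0 at depth 24
  Q 200.64.0.0: descend 1100100001000 ; hops seen [H1,H1,H2] ; pick H2
  add 175.102.48.0/20 -> H2 at depth 20
  - 231.72.70.64/28 clear@28
  - 200.68.0.0/14 clear@14
  Q 175.102.48.136: descend 1010111101100110001100 ; hops seen [H1,H0,H2] ; pick H2
  Q 175.0.188.92: descend 101011110 ; hops seen [H1,H0] ; pick H0
  add 231.72.70.64/28 -> H2 at depth 28
  add 175.102.48.0/20 -> H1 at depth 20
  Q 175.0.24.104: descend 101011110 ; hops seen [H1,H0] ; pick H0
  Q 194.216.145.128: descend 1100 ; hops seen [H1,H1] ; pick H1
  add 200.64.0.0/10 -> H0 at depth 10
  add 200.64.0.0/12 -> H1 at depth 12
  add 231.72.0.0/13 -> H1 at depth 13
  add 200.70.227.208/28 -> H1 at depth 28

== LOOKUPS ==
["H1","H1","H1","H2","H2","H2","H1","H2","H2","H0","H0","H1"]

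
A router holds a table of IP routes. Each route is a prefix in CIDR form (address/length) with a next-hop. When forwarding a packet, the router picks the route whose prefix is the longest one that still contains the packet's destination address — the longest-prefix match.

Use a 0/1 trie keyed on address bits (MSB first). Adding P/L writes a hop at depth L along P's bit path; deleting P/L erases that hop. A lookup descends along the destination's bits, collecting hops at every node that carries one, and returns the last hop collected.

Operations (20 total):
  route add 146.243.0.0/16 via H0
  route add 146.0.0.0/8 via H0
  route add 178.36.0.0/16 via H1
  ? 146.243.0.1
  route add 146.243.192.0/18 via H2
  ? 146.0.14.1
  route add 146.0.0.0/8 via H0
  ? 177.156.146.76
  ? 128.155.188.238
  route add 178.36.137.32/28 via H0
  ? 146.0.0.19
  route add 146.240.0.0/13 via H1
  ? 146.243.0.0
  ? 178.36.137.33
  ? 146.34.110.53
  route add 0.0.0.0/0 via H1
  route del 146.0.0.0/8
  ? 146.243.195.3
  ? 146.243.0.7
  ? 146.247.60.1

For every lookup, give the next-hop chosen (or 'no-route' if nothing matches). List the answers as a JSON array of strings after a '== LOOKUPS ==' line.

Process each operation:
  add 146.243.0.0/16 -> H0 at depth 16
  add 146.0.0.0/8 -> H0 at depth 8
  add 178.36.0.0/16 -> H1 at depth 16
  ? 146.243.0.1  path d0:-→d1:-→d2:-→d3:-→d4:-→d5:-→d6:-→d7:-→d8:H0→d9:-→d10:-→d11:-→d12:-→d13:-→d14:-→d15:-→d16:H0  best=H0
  add 146.243.192.0/18 -> H2 at depth 18
  ? 146.0.14.1  path d0:-→d1:-→d2:-→d3:-→d4:-→d5:-→d6:-→d7:-→d8:H0  best=H0
  add 146.0.0.0/8 -> H0 at depth 8
  ? 177.156.146.76  path d0:-→d1:-→d2:-→d3:-→d4:-→d5:-→d6:-  best=no-route
  ? 128.155.188.238  path d0:-→d1:-→d2:-→d3:-  best=no-route
  add 178.36.137.32/28 -> H0 at depth 28
  ? 146.0.0.19  path d0:-→d1:-→d2:-→d3:-→d4:-→d5:-→d6:-→d7:-→d8:H0  best=H0
  add 146.240.0.0/13 -> H1 at depth 13
  ? 146.243.0.0  path d0:-→d1:-→d2:-→d3:-→d4:-→d5:-→d6:-→d7:-→d8:H0→d9:-→d10:-→d11:-→d12:-→d13:H1→d14:-→d15:-→d16:H0  best=H0
  ? 178.36.137.33  path d0:-→d1:-→d2:-→d3:-→d4:-→d5:-→d6:-→d7:-→d8:-→d9:-→d10:-→d11:-→d12:-→d13:-→d14:-→d15:-→d16:H1→d17:-→d18:-→d19:-→d20:-→d21:-→d22:-→d23:-→d24:-→d25:-→d26:-→d27:-→d28:H0  best=H0
  ? 146.34.110.53  path d0:-→d1:-→d2:-→d3:-→d4:-→d5:-→d6:-→d7:-→d8:H0  best=H0
  add 0.0.0.0/0 -> H1 at depth 0
  del 146.0.0.0/8 (clear depth 8)
  ? 146.243.195.3  path d0:H1→d1:-→d2:-→d3:-→d4:-→d5:-→d6:-→d7:-→d8:-→d9:-→d10:-→d11:-→d12:-→d13:H1→d14:-→d15:-→d16:H0→d17:-→d18:H2  best=H2
  ? 146.243.0.7  path d0:H1→d1:-→d2:-→d3:-→d4:-→d5:-→d6:-→d7:-→d8:-→d9:-→d10:-→d11:-→d12:-→d13:H1→d14:-→d15:-→d16:H0  best=H0
  ? 146.247.60.1  path d0:H1→d1:-→d2:-→d3:-→d4:-→d5:-→d6:-→d7:-→d8:-→d9:-→d10:-→d11:-→d12:-→d13:H1  best=H1

== LOOKUPS ==
["H0","H0","no-route","no-route","H0","H0","H0","H0","H2","H0","H1"]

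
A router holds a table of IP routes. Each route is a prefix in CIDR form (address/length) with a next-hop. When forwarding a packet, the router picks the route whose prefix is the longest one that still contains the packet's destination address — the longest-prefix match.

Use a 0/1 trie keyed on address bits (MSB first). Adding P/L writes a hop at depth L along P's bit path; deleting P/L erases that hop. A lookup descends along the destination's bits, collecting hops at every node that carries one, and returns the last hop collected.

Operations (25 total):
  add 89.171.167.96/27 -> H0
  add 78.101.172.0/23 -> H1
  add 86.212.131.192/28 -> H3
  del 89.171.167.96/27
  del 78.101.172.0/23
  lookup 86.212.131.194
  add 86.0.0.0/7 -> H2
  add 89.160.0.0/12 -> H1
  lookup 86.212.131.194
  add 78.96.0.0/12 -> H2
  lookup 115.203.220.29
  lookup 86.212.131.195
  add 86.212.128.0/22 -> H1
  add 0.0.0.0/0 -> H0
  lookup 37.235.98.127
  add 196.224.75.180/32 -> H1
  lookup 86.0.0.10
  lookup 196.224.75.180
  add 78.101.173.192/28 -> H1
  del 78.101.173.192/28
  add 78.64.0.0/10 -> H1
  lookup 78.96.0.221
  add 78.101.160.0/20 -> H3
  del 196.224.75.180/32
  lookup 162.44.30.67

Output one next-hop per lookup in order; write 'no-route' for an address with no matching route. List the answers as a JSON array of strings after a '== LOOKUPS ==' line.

Trace:
  + 89.171.167.96/27 (H0) depth=27
  + 78.101.172.0/23 (H1) depth=23
  + 86.212.131.192/28 (H3) depth=28
  - 89.171.167.96/27 clear@27
  - 78.101.172.0/23 clear@23
  lookup 86.212.131.194: bits 0101011011010100100000111100 walk d0:-→d1:-→d2:-→d3:-→d4:-→d5:-→d6:-→d7:-→d8:-→d9:-→d10:-→d11:-→d12:-→d13:-→d14:-→d15:-→d16:-→d17:-→d18:-→d19:-→d20:-→d21:-→d22:-→d23:-→d24:-→d25:-→d26:-→d27:-→d28:H3 -> H3
  + 86.0.0.0/7 (H2) depth=7
  + 89.160.0.0/12 (H1) depth=12
  lookup 86.212.131.194: bits 0101011011010100100000111100 walk d0:-→d1:-→d2:-→d3:-→d4:-→d5:-→d6:-→d7:H2→d8:-→d9:-→d10:-→d11:-→d12:-→d13:-→d14:-→d15:-→d16:-→d17:-→d18:-→d19:-→d20:-→d21:-→d22:-→d23:-→d24:-→d25:-→d26:-→d27:-→d28:H3 -> H3
  + 78.96.0.0/12 (H2) depth=12
  lookup 115.203.220.29: bits 01 walk d0:-→d1:-→d2:- -> no-route
  lookup 86.212.131.195: bits 0101011011010100100000111100 walk d0:-→d1:-→d2:-→d3:-→d4:-→d5:-→d6:-→d7:H2→d8:-→d9:-→d10:-→d11:-→d12:-→d13:-→d14:-→d15:-→d16:-→d17:-→d18:-→d19:-→d20:-→d21:-→d22:-→d23:-→d24:-→d25:-→d26:-→d27:-→d28:H3 -> H3
  + 86.212.128.0/22 (H1) depth=22
  + 0.0.0.0/0 (H0) depth=0
  lookup 37.235.98.127: bits 0 walk d0:H0→d1:- -> H0
  + 196.224.75.180/32 (H1) depth=32
  lookup 86.0.0.10: bits 01010110 walk d0:H0→d1:-→d2:-→d3:-→d4:-→d5:-→d6:-→d7:H2→d8:- -> H2
  lookup 196.224.75.180: bits 11000100111000000100101110110100 walk d0:H0→d1:-→d2:-→d3:-→d4:-→d5:-→d6:-→d7:-→d8:-→d9:-→d10:-→d11:-→d12:-→d13:-→d14:-→d15:-→d16:-→d17:-→d18:-→d19:-→d20:-→d21:-→d22:-→d23:-→d24:-→d25:-→d26:-→d27:-→d28:-→d29:-→d30:-→d31:-→d32:H1 -> H1
  + 78.101.173.192/28 (H1) depth=28
  - 78.101.173.192/28 clear@28
  + 78.64.0.0/10 (H1) depth=10
  lookup 78.96.0.221: bits 0100111001100 walk d0:H0→d1:-→d2:-→d3:-→d4:-→d5:-→d6:-→d7:-→d8:-→d9:-→d10:H1→d11:-→d12:H2→d13:- -> H2
  + 78.101.160.0/20 (H3) depth=20
  - 196.224.75.180/32 clear@32
  lookup 162.44.30.67: bits 1 walk d0:H0→d1:- -> H0

== LOOKUPS ==
["H3","H3","no-route","H3","H0","H2","H1","H2","H0"]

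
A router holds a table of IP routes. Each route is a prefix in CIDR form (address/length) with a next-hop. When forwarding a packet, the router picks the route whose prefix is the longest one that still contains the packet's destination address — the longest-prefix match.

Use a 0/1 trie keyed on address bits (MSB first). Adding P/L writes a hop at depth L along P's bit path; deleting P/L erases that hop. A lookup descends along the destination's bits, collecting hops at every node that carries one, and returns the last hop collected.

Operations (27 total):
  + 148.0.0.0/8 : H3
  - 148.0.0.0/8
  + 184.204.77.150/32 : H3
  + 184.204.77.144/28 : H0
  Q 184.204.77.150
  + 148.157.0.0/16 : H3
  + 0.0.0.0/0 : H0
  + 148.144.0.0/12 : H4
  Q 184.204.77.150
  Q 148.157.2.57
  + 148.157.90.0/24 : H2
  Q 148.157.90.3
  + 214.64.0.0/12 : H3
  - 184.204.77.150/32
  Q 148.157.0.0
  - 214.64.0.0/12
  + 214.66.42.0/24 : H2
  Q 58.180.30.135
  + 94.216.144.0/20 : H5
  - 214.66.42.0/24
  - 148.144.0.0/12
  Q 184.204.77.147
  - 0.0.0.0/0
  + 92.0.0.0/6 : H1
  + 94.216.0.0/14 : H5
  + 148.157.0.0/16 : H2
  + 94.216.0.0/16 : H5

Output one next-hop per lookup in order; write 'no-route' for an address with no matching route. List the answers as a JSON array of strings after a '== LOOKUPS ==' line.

Apply in order:
  + 148.0.0.0/8 (H3) depth=8
  del 148.0.0.0/8 (clear depth 8)
  + 184.204.77.150/32 (H3) depth=32
  + 184.204.77.144/28 (H0) depth=28
  ? 184.204.77.150  path d0:-→d1:-→d2:-→d3:-→d4:-→d5:-→d6:-→d7:-→d8:-→d9:-→d10:-→d11:-→d12:-→d13:-→d14:-→d15:-→d16:-→d17:-→d18:-→d19:-→d20:-→d21:-→d22:-→d23:-→d24:-→d25:-→d26:-→d27:-→d28:H0→d29:-→d30:-→d31:-→d32:H3  best=H3
  + 148.157.0.0/16 (H3) depth=16
  + 0.0.0.0/0 (H0) depth=0
  + 148.144.0.0/12 (H4) depth=12
  ? 184.204.77.150  path d0:H0→d1:-→d2:-→d3:-→d4:-→d5:-→d6:-→d7:-→d8:-→d9:-→d10:-→d11:-→d12:-→d13:-→d14:-→d15:-→d16:-→d17:-→d18:-→d19:-→d20:-→d21:-→d22:-→d23:-→d24:-→d25:-→d26:-→d27:-→d28:H0→d29:-→d30:-→d31:-→d32:H3  best=H3
  ? 148.157.2.57  path d0:H0→d1:-→d2:-→d3:-→d4:-→d5:-→d6:-→d7:-→d8:-→d9:-→d10:-→d11:-→d12:H4→d13:-→d14:-→d15:-→d16:H3  best=H3
  + 148.157.90.0/24 (H2) depth=24
  ? 148.157.90.3  path d0:H0→d1:-→d2:-→d3:-→d4:-→d5:-→d6:-→d7:-→d8:-→d9:-→d10:-→d11:-→d12:H4→d13:-→d14:-→d15:-→d16:H3→d17:-→d18:-→d19:-→d20:-→d21:-→d22:-→d23:-→d24:H2  best=H2
  + 214.64.0.0/12 (H3) depth=12
  del 184.204.77.150/32 (clear depth 32)
  ? 148.157.0.0  path d0:H0→d1:-→d2:-→d3:-→d4:-→d5:-→d6:-→d7:-→d8:-→d9:-→d10:-→d11:-→d12:H4→d13:-→d14:-→d15:-→d16:H3→d17:-  best=H3
  del 214.64.0.0/12 (clear depth 12)
  + 214.66.42.0/24 (H2) depth=24
  ? 58.180.30.135  path d0:H0  best=H0
  + 94.216.144.0/20 (H5) depth=20
  del 214.66.42.0/24 (clear depth 24)
  del 148.144.0.0/12 (clear depth 12)
  ? 184.204.77.147  path d0:H0→d1:-→d2:-→d3:-→d4:-→d5:-→d6:-→d7:-→d8:-→d9:-→d10:-→d11:-→d12:-→d13:-→d14:-→d15:-→d16:-→d17:-→d18:-→d19:-→d20:-→d21:-→d22:-→d23:-→d24:-→d25:-→d26:-→d27:-→d28:H0→d29:-  best=H0
  del 0.0.0.0/0 (clear depth 0)
  + 92.0.0.0/6 (H1) depth=6
  + 94.216.0.0/14 (H5) depth=14
  + 148.157.0.0/16 (H2) depth=16
  + 94.216.0.0/16 (H5) depth=16

== LOOKUPS ==
["H3","H3","H3","H2","H3","H0","H0"]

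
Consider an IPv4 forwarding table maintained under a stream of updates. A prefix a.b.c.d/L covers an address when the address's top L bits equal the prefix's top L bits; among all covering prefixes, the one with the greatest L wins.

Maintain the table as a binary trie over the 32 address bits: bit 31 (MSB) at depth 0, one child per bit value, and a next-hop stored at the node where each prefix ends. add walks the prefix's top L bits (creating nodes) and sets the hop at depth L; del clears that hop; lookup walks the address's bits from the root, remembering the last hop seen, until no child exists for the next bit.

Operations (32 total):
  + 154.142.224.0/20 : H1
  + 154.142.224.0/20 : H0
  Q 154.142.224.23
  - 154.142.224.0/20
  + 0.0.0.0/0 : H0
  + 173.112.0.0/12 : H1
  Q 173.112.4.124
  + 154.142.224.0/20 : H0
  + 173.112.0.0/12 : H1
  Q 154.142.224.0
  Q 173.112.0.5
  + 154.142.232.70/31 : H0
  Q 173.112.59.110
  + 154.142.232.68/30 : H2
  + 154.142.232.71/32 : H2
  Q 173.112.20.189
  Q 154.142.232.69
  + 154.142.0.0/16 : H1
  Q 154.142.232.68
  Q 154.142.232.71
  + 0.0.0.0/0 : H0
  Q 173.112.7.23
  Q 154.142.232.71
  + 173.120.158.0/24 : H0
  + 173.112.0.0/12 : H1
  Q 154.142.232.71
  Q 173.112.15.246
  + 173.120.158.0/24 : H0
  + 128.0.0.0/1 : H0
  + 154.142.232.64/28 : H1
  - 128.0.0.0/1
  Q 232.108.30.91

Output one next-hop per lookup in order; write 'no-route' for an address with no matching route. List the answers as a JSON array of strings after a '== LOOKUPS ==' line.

Apply in order:
  + 154.142.224.0/20 (H1) depth=20
  + 154.142.224.0/20 (H0) depth=20
  ? 154.142.224.23  path d0:-→d1:-→d2:-→d3:-→d4:-→d5:-→d6:-→d7:-→d8:-→d9:-→d10:-→d11:-→d12:-→d13:-→d14:-→d15:-→d16:-→d17:-→d18:-→d19:-→d20:H0  best=H0
  del 154.142.224.0/20 (clear depth 20)
  + 0.0.0.0/0 (H0) depth=0
  + 173.112.0.0/12 (H1) depth=12
  ? 173.112.4.124  path d0:H0→d1:-→d2:-→d3:-→d4:-→d5:-→d6:-→d7:-→d8:-→d9:-→d10:-→d11:-→d12:H1  best=H1
  + 154.142.224.0/20 (H0) depth=20
  + 173.112.0.0/12 (H1) depth=12
  ? 154.142.224.0  path d0:H0→d1:-→d2:-→d3:-→d4:-→d5:-→d6:-→d7:-→d8:-→d9:-→d10:-→d11:-→d12:-→d13:-→d14:-→d15:-→d16:-→d17:-→d18:-→d19:-→d20:H0  best=H0
  ? 173.112.0.5  path d0:H0→d1:-→d2:-→d3:-→d4:-→d5:-→d6:-→d7:-→d8:-→d9:-→d10:-→d11:-→d12:H1  best=H1
  + 154.142.232.70/31 (H0) depth=31
  ? 173.112.59.110  path d0:H0→d1:-→d2:-→d3:-→d4:-→d5:-→d6:-→d7:-→d8:-→d9:-→d10:-→d11:-→d12:H1  best=H1
  + 154.142.232.68/30 (H2) depth=30
  + 154.142.232.71/32 (H2) depth=32
  ? 173.112.20.189  path d0:H0→d1:-→d2:-→d3:-→d4:-→d5:-→d6:-→d7:-→d8:-→d9:-→d10:-→d11:-→d12:H1  best=H1
  ? 154.142.232.69  path d0:H0→d1:-→d2:-→d3:-→d4:-→d5:-→d6:-→d7:-→d8:-→d9:-→d10:-→d11:-→d12:-→d13:-→d14:-→d15:-→d16:-→d17:-→d18:-→d19:-→d20:H0→d21:-→d22:-→d23:-→d24:-→d25:-→d26:-→d27:-→d28:-→d29:-→d30:H2  best=H2
  + 154.142.0.0/16 (H1) depth=16
  ? 154.142.232.68  path d0:H0→d1:-→d2:-→d3:-→d4:-→d5:-→d6:-→d7:-→d8:-→d9:-→d10:-→d11:-→d12:-→d13:-→d14:-→d15:-→d16:H1→d17:-→d18:-→d19:-→d20:H0→d21:-→d22:-→d23:-→d24:-→d25:-→d26:-→d27:-→d28:-→d29:-→d30:H2  best=H2
  ? 154.142.232.71  path d0:H0→d1:-→d2:-→d3:-→d4:-→d5:-→d6:-→d7:-→d8:-→d9:-→d10:-→d11:-→d12:-→d13:-→d14:-→d15:-→d16:H1→d17:-→d18:-→d19:-→d20:H0→d21:-→d22:-→d23:-→d24:-→d25:-→d26:-→d27:-→d28:-→d29:-→d30:H2→d31:H0→d32:H2  best=H2
  + 0.0.0.0/0 (H0) depth=0
  ? 173.112.7.23  path d0:H0→d1:-→d2:-→d3:-→d4:-→d5:-→d6:-→d7:-→d8:-→d9:-→d10:-→d11:-→d12:H1  best=H1
  ? 154.142.232.71  path d0:H0→d1:-→d2:-→d3:-→d4:-→d5:-→d6:-→d7:-→d8:-→d9:-→d10:-→d11:-→d12:-→d13:-→d14:-→d15:-→d16:H1→d17:-→d18:-→d19:-→d20:H0→d21:-→d22:-→d23:-→d24:-→d25:-→d26:-→d27:-→d28:-→d29:-→d30:H2→d31:H0→d32:H2  best=H2
  + 173.120.158.0/24 (H0) depth=24
  + 173.112.0.0/12 (H1) depth=12
  ? 154.142.232.71  path d0:H0→d1:-→d2:-→d3:-→d4:-→d5:-→d6:-→d7:-→d8:-→d9:-→d10:-→d11:-→d12:-→d13:-→d14:-→d15:-→d16:H1→d17:-→d18:-→d19:-→d20:H0→d21:-→d22:-→d23:-→d24:-→d25:-→d26:-→d27:-→d28:-→d29:-→d30:H2→d31:H0→d32:H2  best=H2
  ? 173.112.15.246  path d0:H0→d1:-→d2:-→d3:-→d4:-→d5:-→d6:-→d7:-→d8:-→d9:-→d10:-→d11:-→d12:H1  best=H1
  + 173.120.158.0/24 (H0) depth=24
  + 128.0.0.0/1 (H0) depth=1
  + 154.142.232.64/28 (H1) depth=28
  del 128.0.0.0/1 (clear depth 1)
  ? 232.108.30.91  path d0:H0→d1:-  best=H0

== LOOKUPS ==
["H0","H1","H0","H1","H1","H1","H2","H2","H2","H1","H2","H2","H1","H0"]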